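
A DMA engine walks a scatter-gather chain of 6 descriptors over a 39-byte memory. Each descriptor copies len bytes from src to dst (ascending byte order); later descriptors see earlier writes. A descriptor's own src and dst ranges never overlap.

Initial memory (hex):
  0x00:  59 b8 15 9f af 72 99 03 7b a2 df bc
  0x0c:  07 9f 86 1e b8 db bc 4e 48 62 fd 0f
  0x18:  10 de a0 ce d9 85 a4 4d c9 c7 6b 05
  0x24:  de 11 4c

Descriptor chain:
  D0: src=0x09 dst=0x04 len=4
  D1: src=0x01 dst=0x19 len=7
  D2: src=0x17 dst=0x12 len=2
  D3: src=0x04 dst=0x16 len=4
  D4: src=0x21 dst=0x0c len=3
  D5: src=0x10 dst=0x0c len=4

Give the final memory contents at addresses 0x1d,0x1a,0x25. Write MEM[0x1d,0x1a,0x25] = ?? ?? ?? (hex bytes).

[0] 0x09->0x04 len=4 : a2 df bc 07
[1] 0x01->0x19 len=7 : b8 15 9f a2 df bc 07
[2] 0x17->0x12 len=2 : 0f 10
[3] 0x04->0x16 len=4 : a2 df bc 07
[4] 0x21->0x0c len=3 : c7 6b 05
[5] 0x10->0x0c len=4 : b8 db 0f 10
query mem[0x1d]=0xdf, mem[0x1a]=0x15, mem[0x25]=0x11

MEM[0x1d,0x1a,0x25] = df 15 11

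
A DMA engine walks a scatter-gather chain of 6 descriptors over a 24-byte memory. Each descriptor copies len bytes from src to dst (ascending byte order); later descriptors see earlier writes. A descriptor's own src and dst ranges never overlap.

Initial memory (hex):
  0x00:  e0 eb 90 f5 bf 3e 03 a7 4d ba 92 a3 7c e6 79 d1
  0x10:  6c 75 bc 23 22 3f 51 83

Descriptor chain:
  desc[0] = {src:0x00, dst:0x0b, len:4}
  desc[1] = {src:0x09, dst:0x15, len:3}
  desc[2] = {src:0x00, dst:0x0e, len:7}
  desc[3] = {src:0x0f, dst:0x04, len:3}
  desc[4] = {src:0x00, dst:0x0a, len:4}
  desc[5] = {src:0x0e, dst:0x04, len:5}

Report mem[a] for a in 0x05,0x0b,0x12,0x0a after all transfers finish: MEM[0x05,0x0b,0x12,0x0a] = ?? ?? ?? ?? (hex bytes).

#0 dst[0x0b+4] := {0xe0,0xeb,0x90,0xf5}
#1 dst[0x15+3] := {0xba,0x92,0xe0}
#2 dst[0x0e+7] := {0xe0,0xeb,0x90,0xf5,0xbf,0x3e,0x03}
#3 dst[0x04+3] := {0xeb,0x90,0xf5}
#4 dst[0x0a+4] := {0xe0,0xeb,0x90,0xf5}
#5 dst[0x04+5] := {0xe0,0xeb,0x90,0xf5,0xbf}
query mem[0x05]=0xeb, mem[0x0b]=0xeb, mem[0x12]=0xbf, mem[0x0a]=0xe0

MEM[0x05,0x0b,0x12,0x0a] = eb eb bf e0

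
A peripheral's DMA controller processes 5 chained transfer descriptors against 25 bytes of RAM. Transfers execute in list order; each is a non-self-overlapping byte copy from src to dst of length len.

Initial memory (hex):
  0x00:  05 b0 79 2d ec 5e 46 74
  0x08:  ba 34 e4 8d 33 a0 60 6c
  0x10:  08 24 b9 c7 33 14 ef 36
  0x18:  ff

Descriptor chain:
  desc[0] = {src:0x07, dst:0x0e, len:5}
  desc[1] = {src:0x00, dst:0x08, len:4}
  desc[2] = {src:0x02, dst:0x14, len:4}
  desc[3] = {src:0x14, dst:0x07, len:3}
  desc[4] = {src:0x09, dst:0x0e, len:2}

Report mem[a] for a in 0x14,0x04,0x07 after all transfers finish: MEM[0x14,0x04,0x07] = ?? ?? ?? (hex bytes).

#0 dst[0x0e+5] := {0x74,0xba,0x34,0xe4,0x8d}
#1 dst[0x08+4] := {0x05,0xb0,0x79,0x2d}
#2 dst[0x14+4] := {0x79,0x2d,0xec,0x5e}
#3 dst[0x07+3] := {0x79,0x2d,0xec}
#4 dst[0x0e+2] := {0xec,0x79}
query mem[0x14]=0x79, mem[0x04]=0xec, mem[0x07]=0x79

MEM[0x14,0x04,0x07] = 79 ec 79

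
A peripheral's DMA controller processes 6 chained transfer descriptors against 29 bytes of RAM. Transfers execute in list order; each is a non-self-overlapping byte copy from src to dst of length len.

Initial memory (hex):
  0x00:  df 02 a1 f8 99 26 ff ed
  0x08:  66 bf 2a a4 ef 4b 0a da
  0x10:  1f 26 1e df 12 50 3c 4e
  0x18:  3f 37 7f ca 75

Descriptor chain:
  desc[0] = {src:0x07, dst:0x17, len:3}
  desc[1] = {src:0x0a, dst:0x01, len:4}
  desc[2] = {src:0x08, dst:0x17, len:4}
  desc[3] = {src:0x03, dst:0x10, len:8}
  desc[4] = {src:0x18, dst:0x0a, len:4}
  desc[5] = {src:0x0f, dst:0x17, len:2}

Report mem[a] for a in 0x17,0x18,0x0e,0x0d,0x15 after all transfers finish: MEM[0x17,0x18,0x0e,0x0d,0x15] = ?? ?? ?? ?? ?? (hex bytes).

D0: mem[0x17..0x19] <- [ed 66 bf]
D1: mem[0x01..0x04] <- [2a a4 ef 4b]
D2: mem[0x17..0x1a] <- [66 bf 2a a4]
D3: mem[0x10..0x17] <- [ef 4b 26 ff ed 66 bf 2a]
D4: mem[0x0a..0x0d] <- [bf 2a a4 ca]
D5: mem[0x17..0x18] <- [da ef]
query mem[0x17]=0xda, mem[0x18]=0xef, mem[0x0e]=0x0a, mem[0x0d]=0xca, mem[0x15]=0x66

MEM[0x17,0x18,0x0e,0x0d,0x15] = da ef 0a ca 66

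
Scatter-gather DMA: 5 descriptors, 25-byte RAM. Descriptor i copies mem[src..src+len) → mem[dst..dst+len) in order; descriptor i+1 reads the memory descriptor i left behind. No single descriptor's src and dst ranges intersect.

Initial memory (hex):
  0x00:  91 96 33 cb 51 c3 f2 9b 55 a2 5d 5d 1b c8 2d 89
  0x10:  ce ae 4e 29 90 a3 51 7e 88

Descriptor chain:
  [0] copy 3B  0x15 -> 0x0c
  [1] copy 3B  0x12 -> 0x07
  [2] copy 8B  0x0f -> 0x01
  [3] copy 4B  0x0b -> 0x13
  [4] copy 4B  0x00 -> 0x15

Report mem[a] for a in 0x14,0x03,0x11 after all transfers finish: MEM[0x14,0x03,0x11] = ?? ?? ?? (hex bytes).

  after D0: wrote 3B at 0x0c = a3517e
  after D1: wrote 3B at 0x07 = 4e2990
  after D2: wrote 8B at 0x01 = 89ceae4e2990a351
  after D3: wrote 4B at 0x13 = 5da3517e
  after D4: wrote 4B at 0x15 = 9189ceae
query mem[0x14]=0xa3, mem[0x03]=0xae, mem[0x11]=0xae

MEM[0x14,0x03,0x11] = a3 ae ae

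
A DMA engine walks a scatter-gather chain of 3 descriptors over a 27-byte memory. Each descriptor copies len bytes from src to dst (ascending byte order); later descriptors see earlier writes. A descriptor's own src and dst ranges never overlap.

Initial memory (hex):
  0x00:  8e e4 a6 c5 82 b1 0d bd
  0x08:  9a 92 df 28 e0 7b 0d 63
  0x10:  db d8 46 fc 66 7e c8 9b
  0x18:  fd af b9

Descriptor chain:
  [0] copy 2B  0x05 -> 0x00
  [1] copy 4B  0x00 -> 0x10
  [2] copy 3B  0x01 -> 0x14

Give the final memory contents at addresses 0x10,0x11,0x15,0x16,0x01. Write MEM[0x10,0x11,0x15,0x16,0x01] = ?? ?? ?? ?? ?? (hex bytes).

#0 dst[0x00+2] := {0xb1,0x0d}
#1 dst[0x10+4] := {0xb1,0x0d,0xa6,0xc5}
#2 dst[0x14+3] := {0x0d,0xa6,0xc5}
query mem[0x10]=0xb1, mem[0x11]=0x0d, mem[0x15]=0xa6, mem[0x16]=0xc5, mem[0x01]=0x0d

MEM[0x10,0x11,0x15,0x16,0x01] = b1 0d a6 c5 0d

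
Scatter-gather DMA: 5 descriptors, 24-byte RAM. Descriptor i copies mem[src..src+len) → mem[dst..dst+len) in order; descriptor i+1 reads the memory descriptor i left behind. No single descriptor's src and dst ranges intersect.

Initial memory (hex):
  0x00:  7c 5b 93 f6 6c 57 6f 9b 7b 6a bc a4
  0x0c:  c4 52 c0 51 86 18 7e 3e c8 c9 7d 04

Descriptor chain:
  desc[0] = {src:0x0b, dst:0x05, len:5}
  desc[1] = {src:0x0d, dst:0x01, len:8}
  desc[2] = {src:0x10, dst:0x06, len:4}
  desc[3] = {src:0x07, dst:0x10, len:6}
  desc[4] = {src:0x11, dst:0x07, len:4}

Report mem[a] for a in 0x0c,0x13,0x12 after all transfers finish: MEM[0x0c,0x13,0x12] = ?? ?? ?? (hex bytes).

[0] 0x0b->0x05 len=5 : a4 c4 52 c0 51
[1] 0x0d->0x01 len=8 : 52 c0 51 86 18 7e 3e c8
[2] 0x10->0x06 len=4 : 86 18 7e 3e
[3] 0x07->0x10 len=6 : 18 7e 3e bc a4 c4
[4] 0x11->0x07 len=4 : 7e 3e bc a4
query mem[0x0c]=0xc4, mem[0x13]=0xbc, mem[0x12]=0x3e

MEM[0x0c,0x13,0x12] = c4 bc 3e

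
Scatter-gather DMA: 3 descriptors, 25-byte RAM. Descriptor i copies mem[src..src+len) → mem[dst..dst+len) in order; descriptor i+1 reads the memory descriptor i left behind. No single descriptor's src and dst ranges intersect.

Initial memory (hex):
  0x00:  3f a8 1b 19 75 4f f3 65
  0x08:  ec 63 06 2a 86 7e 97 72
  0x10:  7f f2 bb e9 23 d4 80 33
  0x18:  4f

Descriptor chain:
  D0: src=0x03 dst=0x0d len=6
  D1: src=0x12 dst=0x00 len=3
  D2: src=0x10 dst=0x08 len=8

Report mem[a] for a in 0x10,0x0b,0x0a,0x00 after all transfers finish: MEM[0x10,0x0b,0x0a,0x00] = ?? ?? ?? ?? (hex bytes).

MEM[0x10,0x0b,0x0a,0x00] = f3 e9 ec ec

#0 dst[0x0d+6] := {0x19,0x75,0x4f,0xf3,0x65,0xec}
#1 dst[0x00+3] := {0xec,0xe9,0x23}
#2 dst[0x08+8] := {0xf3,0x65,0xec,0xe9,0x23,0xd4,0x80,0x33}
query mem[0x10]=0xf3, mem[0x0b]=0xe9, mem[0x0a]=0xec, mem[0x00]=0xec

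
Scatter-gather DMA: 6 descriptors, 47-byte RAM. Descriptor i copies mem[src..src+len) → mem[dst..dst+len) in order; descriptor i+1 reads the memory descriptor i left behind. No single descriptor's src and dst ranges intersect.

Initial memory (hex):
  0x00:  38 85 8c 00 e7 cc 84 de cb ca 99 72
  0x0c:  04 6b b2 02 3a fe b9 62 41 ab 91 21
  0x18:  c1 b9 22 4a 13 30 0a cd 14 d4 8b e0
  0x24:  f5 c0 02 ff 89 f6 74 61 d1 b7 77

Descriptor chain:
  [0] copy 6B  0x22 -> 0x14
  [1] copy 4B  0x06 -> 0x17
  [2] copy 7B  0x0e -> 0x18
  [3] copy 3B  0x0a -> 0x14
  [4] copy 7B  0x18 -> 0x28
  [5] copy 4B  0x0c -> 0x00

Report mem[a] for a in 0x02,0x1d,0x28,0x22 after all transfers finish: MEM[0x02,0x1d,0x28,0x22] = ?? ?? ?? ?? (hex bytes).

MEM[0x02,0x1d,0x28,0x22] = b2 62 b2 8b

[0] 0x22->0x14 len=6 : 8b e0 f5 c0 02 ff
[1] 0x06->0x17 len=4 : 84 de cb ca
[2] 0x0e->0x18 len=7 : b2 02 3a fe b9 62 8b
[3] 0x0a->0x14 len=3 : 99 72 04
[4] 0x18->0x28 len=7 : b2 02 3a fe b9 62 8b
[5] 0x0c->0x00 len=4 : 04 6b b2 02
query mem[0x02]=0xb2, mem[0x1d]=0x62, mem[0x28]=0xb2, mem[0x22]=0x8b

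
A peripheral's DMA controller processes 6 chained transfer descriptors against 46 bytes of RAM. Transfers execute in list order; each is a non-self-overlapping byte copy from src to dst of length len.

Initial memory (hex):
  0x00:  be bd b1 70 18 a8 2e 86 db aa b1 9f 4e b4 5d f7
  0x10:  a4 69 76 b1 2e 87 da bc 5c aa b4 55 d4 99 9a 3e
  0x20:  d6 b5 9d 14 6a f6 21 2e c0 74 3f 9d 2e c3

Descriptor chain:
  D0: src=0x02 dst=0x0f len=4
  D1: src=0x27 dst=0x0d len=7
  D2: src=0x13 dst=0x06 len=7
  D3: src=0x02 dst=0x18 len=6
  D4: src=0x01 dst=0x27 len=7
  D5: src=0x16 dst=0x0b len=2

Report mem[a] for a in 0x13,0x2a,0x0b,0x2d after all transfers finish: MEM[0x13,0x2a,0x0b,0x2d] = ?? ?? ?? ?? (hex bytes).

[0] 0x02->0x0f len=4 : b1 70 18 a8
[1] 0x27->0x0d len=7 : 2e c0 74 3f 9d 2e c3
[2] 0x13->0x06 len=7 : c3 2e 87 da bc 5c aa
[3] 0x02->0x18 len=6 : b1 70 18 a8 c3 2e
[4] 0x01->0x27 len=7 : bd b1 70 18 a8 c3 2e
[5] 0x16->0x0b len=2 : da bc
query mem[0x13]=0xc3, mem[0x2a]=0x18, mem[0x0b]=0xda, mem[0x2d]=0x2e

MEM[0x13,0x2a,0x0b,0x2d] = c3 18 da 2e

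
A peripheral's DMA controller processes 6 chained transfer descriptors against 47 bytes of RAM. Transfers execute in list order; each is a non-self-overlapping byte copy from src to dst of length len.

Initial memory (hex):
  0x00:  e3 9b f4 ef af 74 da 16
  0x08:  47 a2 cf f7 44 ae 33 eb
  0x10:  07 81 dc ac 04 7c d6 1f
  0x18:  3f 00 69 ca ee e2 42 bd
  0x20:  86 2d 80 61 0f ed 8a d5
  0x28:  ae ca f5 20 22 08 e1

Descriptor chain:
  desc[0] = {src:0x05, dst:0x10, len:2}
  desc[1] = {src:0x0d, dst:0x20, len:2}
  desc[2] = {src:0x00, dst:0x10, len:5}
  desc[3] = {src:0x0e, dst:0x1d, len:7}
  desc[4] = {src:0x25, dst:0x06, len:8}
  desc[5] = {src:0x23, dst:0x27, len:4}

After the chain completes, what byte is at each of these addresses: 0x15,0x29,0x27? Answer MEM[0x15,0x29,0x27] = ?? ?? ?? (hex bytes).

MEM[0x15,0x29,0x27] = 7c ed af

[0] 0x05->0x10 len=2 : 74 da
[1] 0x0d->0x20 len=2 : ae 33
[2] 0x00->0x10 len=5 : e3 9b f4 ef af
[3] 0x0e->0x1d len=7 : 33 eb e3 9b f4 ef af
[4] 0x25->0x06 len=8 : ed 8a d5 ae ca f5 20 22
[5] 0x23->0x27 len=4 : af 0f ed 8a
query mem[0x15]=0x7c, mem[0x29]=0xed, mem[0x27]=0xaf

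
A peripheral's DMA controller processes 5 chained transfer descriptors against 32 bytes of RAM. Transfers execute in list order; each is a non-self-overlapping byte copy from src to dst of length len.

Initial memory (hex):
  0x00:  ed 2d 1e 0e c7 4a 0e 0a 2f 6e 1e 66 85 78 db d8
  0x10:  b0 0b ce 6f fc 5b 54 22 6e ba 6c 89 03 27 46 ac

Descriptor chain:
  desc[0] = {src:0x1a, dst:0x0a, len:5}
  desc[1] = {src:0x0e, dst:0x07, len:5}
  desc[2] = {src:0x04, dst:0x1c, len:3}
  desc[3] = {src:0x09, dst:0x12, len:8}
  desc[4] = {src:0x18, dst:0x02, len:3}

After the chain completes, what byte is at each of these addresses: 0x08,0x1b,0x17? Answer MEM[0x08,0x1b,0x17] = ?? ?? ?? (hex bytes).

MEM[0x08,0x1b,0x17] = d8 89 46

#0 dst[0x0a+5] := {0x6c,0x89,0x03,0x27,0x46}
#1 dst[0x07+5] := {0x46,0xd8,0xb0,0x0b,0xce}
#2 dst[0x1c+3] := {0xc7,0x4a,0x0e}
#3 dst[0x12+8] := {0xb0,0x0b,0xce,0x03,0x27,0x46,0xd8,0xb0}
#4 dst[0x02+3] := {0xd8,0xb0,0x6c}
query mem[0x08]=0xd8, mem[0x1b]=0x89, mem[0x17]=0x46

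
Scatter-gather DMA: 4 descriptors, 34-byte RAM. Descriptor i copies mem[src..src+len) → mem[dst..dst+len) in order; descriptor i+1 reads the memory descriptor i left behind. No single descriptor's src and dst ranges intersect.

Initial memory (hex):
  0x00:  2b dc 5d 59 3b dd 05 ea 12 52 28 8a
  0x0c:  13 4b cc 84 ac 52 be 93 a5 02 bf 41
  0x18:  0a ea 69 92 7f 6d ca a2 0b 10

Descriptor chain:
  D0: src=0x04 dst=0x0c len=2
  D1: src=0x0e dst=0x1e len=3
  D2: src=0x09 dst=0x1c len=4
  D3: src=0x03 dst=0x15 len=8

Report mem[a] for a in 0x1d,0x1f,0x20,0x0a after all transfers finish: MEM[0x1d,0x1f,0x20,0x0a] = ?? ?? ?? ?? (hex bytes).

MEM[0x1d,0x1f,0x20,0x0a] = 28 3b ac 28

[0] 0x04->0x0c len=2 : 3b dd
[1] 0x0e->0x1e len=3 : cc 84 ac
[2] 0x09->0x1c len=4 : 52 28 8a 3b
[3] 0x03->0x15 len=8 : 59 3b dd 05 ea 12 52 28
query mem[0x1d]=0x28, mem[0x1f]=0x3b, mem[0x20]=0xac, mem[0x0a]=0x28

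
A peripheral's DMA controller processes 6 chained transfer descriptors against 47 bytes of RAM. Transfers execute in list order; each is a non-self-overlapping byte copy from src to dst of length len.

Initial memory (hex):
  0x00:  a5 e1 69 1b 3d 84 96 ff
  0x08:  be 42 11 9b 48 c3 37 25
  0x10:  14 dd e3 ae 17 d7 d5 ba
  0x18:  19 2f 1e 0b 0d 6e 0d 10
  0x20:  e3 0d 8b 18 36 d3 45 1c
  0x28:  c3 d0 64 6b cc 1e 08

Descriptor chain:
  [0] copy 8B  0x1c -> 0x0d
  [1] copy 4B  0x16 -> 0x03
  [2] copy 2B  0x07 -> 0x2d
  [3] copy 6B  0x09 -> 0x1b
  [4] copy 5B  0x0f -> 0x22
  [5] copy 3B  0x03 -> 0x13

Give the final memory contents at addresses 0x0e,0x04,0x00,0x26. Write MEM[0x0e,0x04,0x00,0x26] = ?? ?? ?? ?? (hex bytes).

[0] 0x1c->0x0d len=8 : 0d 6e 0d 10 e3 0d 8b 18
[1] 0x16->0x03 len=4 : d5 ba 19 2f
[2] 0x07->0x2d len=2 : ff be
[3] 0x09->0x1b len=6 : 42 11 9b 48 0d 6e
[4] 0x0f->0x22 len=5 : 0d 10 e3 0d 8b
[5] 0x03->0x13 len=3 : d5 ba 19
query mem[0x0e]=0x6e, mem[0x04]=0xba, mem[0x00]=0xa5, mem[0x26]=0x8b

MEM[0x0e,0x04,0x00,0x26] = 6e ba a5 8b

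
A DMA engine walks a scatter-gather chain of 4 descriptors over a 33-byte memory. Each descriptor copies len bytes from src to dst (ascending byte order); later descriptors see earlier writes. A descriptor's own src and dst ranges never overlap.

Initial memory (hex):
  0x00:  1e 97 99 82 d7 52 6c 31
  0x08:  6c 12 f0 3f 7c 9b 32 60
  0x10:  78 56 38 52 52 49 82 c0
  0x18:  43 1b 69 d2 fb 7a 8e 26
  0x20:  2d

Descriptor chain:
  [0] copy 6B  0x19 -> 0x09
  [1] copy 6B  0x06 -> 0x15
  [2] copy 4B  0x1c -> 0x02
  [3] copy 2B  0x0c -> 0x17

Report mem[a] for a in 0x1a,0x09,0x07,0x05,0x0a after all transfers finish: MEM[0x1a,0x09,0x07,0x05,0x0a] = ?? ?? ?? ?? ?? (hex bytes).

MEM[0x1a,0x09,0x07,0x05,0x0a] = d2 1b 31 26 69

[0] 0x19->0x09 len=6 : 1b 69 d2 fb 7a 8e
[1] 0x06->0x15 len=6 : 6c 31 6c 1b 69 d2
[2] 0x1c->0x02 len=4 : fb 7a 8e 26
[3] 0x0c->0x17 len=2 : fb 7a
query mem[0x1a]=0xd2, mem[0x09]=0x1b, mem[0x07]=0x31, mem[0x05]=0x26, mem[0x0a]=0x69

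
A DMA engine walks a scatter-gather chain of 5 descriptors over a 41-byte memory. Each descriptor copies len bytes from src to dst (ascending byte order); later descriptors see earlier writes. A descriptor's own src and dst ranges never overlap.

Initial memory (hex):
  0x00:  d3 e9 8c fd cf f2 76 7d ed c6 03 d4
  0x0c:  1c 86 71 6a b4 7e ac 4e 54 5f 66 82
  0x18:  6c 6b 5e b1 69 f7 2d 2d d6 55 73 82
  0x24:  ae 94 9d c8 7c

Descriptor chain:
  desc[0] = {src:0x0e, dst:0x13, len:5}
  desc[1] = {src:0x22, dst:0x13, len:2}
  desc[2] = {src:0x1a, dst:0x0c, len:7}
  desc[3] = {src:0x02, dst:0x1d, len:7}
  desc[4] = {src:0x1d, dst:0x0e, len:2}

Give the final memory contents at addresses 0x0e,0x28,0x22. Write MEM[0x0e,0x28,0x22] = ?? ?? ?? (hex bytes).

MEM[0x0e,0x28,0x22] = 8c 7c 7d

#0 dst[0x13+5] := {0x71,0x6a,0xb4,0x7e,0xac}
#1 dst[0x13+2] := {0x73,0x82}
#2 dst[0x0c+7] := {0x5e,0xb1,0x69,0xf7,0x2d,0x2d,0xd6}
#3 dst[0x1d+7] := {0x8c,0xfd,0xcf,0xf2,0x76,0x7d,0xed}
#4 dst[0x0e+2] := {0x8c,0xfd}
query mem[0x0e]=0x8c, mem[0x28]=0x7c, mem[0x22]=0x7d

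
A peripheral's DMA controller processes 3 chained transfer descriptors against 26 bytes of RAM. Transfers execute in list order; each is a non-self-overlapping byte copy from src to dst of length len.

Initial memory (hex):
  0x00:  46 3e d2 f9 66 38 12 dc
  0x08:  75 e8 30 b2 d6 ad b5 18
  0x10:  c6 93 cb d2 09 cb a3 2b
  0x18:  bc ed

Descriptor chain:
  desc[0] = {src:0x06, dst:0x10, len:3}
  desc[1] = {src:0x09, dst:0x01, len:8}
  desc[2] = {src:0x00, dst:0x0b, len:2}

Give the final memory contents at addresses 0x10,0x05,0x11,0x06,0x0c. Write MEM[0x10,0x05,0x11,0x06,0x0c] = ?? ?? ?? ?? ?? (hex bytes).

MEM[0x10,0x05,0x11,0x06,0x0c] = 12 ad dc b5 e8

[0] 0x06->0x10 len=3 : 12 dc 75
[1] 0x09->0x01 len=8 : e8 30 b2 d6 ad b5 18 12
[2] 0x00->0x0b len=2 : 46 e8
query mem[0x10]=0x12, mem[0x05]=0xad, mem[0x11]=0xdc, mem[0x06]=0xb5, mem[0x0c]=0xe8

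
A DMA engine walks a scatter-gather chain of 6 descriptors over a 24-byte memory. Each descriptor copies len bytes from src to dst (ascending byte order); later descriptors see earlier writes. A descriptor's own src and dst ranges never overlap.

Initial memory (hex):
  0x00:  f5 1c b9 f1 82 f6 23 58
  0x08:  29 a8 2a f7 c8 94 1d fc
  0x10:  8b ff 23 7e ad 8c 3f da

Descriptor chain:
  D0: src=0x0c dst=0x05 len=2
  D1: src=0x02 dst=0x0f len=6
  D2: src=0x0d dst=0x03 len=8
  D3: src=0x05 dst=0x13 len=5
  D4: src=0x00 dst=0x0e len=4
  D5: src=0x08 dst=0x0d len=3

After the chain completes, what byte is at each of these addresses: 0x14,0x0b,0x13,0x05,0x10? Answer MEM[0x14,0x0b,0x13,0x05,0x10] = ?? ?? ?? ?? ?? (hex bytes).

D0: mem[0x05..0x06] <- [c8 94]
D1: mem[0x0f..0x14] <- [b9 f1 82 c8 94 58]
D2: mem[0x03..0x0a] <- [94 1d b9 f1 82 c8 94 58]
D3: mem[0x13..0x17] <- [b9 f1 82 c8 94]
D4: mem[0x0e..0x11] <- [f5 1c b9 94]
D5: mem[0x0d..0x0f] <- [c8 94 58]
query mem[0x14]=0xf1, mem[0x0b]=0xf7, mem[0x13]=0xb9, mem[0x05]=0xb9, mem[0x10]=0xb9

MEM[0x14,0x0b,0x13,0x05,0x10] = f1 f7 b9 b9 b9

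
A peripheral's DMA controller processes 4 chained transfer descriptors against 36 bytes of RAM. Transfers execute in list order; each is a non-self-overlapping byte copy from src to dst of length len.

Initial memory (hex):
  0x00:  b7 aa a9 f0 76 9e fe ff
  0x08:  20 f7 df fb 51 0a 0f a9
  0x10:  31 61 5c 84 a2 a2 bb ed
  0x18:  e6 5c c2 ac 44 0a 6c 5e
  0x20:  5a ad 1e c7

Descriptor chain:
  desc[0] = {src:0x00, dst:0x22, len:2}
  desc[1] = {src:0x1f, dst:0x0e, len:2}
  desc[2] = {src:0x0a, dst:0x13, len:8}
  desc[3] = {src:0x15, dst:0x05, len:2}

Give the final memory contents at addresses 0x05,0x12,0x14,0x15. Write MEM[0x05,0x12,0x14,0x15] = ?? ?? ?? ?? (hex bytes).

  after D0: wrote 2B at 0x22 = b7aa
  after D1: wrote 2B at 0x0e = 5e5a
  after D2: wrote 8B at 0x13 = dffb510a5e5a3161
  after D3: wrote 2B at 0x05 = 510a
query mem[0x05]=0x51, mem[0x12]=0x5c, mem[0x14]=0xfb, mem[0x15]=0x51

MEM[0x05,0x12,0x14,0x15] = 51 5c fb 51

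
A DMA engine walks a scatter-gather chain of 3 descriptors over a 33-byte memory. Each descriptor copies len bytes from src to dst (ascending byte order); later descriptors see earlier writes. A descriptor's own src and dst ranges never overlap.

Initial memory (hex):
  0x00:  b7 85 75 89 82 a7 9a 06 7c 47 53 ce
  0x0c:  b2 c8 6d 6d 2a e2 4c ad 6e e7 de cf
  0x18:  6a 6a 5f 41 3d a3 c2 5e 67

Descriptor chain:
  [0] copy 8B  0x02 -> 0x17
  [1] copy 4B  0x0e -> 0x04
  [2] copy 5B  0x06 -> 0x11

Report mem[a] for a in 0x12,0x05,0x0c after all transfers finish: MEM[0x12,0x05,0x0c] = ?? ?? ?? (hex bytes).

#0 dst[0x17+8] := {0x75,0x89,0x82,0xa7,0x9a,0x06,0x7c,0x47}
#1 dst[0x04+4] := {0x6d,0x6d,0x2a,0xe2}
#2 dst[0x11+5] := {0x2a,0xe2,0x7c,0x47,0x53}
query mem[0x12]=0xe2, mem[0x05]=0x6d, mem[0x0c]=0xb2

MEM[0x12,0x05,0x0c] = e2 6d b2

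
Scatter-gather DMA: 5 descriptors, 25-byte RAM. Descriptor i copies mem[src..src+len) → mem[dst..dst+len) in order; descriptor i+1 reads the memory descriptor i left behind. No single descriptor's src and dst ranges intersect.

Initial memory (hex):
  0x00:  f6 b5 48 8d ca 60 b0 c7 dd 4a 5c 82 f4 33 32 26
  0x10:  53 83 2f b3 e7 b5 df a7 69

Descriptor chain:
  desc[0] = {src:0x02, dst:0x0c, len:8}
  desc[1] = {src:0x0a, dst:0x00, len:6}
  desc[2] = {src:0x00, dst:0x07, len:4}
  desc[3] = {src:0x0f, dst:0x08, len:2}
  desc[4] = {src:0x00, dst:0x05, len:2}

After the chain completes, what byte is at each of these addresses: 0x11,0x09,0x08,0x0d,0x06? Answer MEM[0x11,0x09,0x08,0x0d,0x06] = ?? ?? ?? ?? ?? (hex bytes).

MEM[0x11,0x09,0x08,0x0d,0x06] = c7 b0 60 8d 82

  after D0: wrote 8B at 0x0c = 488dca60b0c7dd4a
  after D1: wrote 6B at 0x00 = 5c82488dca60
  after D2: wrote 4B at 0x07 = 5c82488d
  after D3: wrote 2B at 0x08 = 60b0
  after D4: wrote 2B at 0x05 = 5c82
query mem[0x11]=0xc7, mem[0x09]=0xb0, mem[0x08]=0x60, mem[0x0d]=0x8d, mem[0x06]=0x82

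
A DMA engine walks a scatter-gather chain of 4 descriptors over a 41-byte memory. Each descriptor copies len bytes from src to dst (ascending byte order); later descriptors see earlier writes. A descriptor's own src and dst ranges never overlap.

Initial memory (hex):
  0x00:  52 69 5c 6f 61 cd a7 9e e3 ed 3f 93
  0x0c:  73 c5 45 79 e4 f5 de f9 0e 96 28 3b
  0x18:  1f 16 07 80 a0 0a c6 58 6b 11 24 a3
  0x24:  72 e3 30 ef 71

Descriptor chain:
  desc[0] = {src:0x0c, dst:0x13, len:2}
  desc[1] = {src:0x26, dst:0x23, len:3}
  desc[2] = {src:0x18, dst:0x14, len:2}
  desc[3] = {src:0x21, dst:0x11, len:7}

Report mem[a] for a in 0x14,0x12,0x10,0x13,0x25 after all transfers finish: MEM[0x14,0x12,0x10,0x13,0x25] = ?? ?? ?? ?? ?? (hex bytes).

MEM[0x14,0x12,0x10,0x13,0x25] = ef 24 e4 30 71

[0] 0x0c->0x13 len=2 : 73 c5
[1] 0x26->0x23 len=3 : 30 ef 71
[2] 0x18->0x14 len=2 : 1f 16
[3] 0x21->0x11 len=7 : 11 24 30 ef 71 30 ef
query mem[0x14]=0xef, mem[0x12]=0x24, mem[0x10]=0xe4, mem[0x13]=0x30, mem[0x25]=0x71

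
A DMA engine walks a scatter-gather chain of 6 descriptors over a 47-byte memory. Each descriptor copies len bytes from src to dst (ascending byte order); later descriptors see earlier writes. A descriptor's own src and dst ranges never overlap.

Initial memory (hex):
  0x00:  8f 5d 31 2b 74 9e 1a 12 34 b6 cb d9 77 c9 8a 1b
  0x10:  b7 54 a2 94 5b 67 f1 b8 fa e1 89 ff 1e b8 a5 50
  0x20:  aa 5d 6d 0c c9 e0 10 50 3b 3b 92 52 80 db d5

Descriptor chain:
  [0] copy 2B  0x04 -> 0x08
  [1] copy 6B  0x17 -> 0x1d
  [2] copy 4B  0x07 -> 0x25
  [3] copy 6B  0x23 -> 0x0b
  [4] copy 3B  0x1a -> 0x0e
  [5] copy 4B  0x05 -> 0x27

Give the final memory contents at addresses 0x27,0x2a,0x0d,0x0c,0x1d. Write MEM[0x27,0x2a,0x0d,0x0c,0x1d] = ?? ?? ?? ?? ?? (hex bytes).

[0] 0x04->0x08 len=2 : 74 9e
[1] 0x17->0x1d len=6 : b8 fa e1 89 ff 1e
[2] 0x07->0x25 len=4 : 12 74 9e cb
[3] 0x23->0x0b len=6 : 0c c9 12 74 9e cb
[4] 0x1a->0x0e len=3 : 89 ff 1e
[5] 0x05->0x27 len=4 : 9e 1a 12 74
query mem[0x27]=0x9e, mem[0x2a]=0x74, mem[0x0d]=0x12, mem[0x0c]=0xc9, mem[0x1d]=0xb8

MEM[0x27,0x2a,0x0d,0x0c,0x1d] = 9e 74 12 c9 b8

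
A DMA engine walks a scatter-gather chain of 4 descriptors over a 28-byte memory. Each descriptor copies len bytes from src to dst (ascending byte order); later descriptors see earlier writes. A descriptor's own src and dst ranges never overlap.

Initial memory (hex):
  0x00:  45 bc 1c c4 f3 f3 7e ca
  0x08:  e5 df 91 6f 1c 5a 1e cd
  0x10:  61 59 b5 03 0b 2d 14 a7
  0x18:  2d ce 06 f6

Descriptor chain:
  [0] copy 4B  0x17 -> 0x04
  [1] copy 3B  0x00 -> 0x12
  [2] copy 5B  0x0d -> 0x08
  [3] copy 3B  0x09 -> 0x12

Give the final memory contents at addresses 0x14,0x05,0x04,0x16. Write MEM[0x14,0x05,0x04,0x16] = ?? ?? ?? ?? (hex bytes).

MEM[0x14,0x05,0x04,0x16] = 61 2d a7 14

D0: mem[0x04..0x07] <- [a7 2d ce 06]
D1: mem[0x12..0x14] <- [45 bc 1c]
D2: mem[0x08..0x0c] <- [5a 1e cd 61 59]
D3: mem[0x12..0x14] <- [1e cd 61]
query mem[0x14]=0x61, mem[0x05]=0x2d, mem[0x04]=0xa7, mem[0x16]=0x14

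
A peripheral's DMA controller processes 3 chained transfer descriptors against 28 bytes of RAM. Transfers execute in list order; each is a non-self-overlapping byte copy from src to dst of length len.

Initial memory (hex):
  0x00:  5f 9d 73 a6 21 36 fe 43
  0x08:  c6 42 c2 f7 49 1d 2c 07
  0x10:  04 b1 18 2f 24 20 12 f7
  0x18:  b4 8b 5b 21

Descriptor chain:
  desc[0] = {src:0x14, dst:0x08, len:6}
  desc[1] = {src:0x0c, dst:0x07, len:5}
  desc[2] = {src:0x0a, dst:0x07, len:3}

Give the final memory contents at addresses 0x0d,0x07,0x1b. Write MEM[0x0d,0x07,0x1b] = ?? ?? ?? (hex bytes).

#0 dst[0x08+6] := {0x24,0x20,0x12,0xf7,0xb4,0x8b}
#1 dst[0x07+5] := {0xb4,0x8b,0x2c,0x07,0x04}
#2 dst[0x07+3] := {0x07,0x04,0xb4}
query mem[0x0d]=0x8b, mem[0x07]=0x07, mem[0x1b]=0x21

MEM[0x0d,0x07,0x1b] = 8b 07 21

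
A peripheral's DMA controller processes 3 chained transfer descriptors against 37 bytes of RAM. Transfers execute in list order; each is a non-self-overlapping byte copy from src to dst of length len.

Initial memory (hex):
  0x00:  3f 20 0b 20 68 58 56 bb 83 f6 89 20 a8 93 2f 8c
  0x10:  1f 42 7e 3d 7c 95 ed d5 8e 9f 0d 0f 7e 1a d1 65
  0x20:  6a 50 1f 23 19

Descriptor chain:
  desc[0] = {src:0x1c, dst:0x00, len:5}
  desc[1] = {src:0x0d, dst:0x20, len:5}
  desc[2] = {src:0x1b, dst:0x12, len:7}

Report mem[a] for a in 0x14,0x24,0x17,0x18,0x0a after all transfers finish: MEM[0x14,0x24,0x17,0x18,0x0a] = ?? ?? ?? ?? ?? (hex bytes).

D0: mem[0x00..0x04] <- [7e 1a d1 65 6a]
D1: mem[0x20..0x24] <- [93 2f 8c 1f 42]
D2: mem[0x12..0x18] <- [0f 7e 1a d1 65 93 2f]
query mem[0x14]=0x1a, mem[0x24]=0x42, mem[0x17]=0x93, mem[0x18]=0x2f, mem[0x0a]=0x89

MEM[0x14,0x24,0x17,0x18,0x0a] = 1a 42 93 2f 89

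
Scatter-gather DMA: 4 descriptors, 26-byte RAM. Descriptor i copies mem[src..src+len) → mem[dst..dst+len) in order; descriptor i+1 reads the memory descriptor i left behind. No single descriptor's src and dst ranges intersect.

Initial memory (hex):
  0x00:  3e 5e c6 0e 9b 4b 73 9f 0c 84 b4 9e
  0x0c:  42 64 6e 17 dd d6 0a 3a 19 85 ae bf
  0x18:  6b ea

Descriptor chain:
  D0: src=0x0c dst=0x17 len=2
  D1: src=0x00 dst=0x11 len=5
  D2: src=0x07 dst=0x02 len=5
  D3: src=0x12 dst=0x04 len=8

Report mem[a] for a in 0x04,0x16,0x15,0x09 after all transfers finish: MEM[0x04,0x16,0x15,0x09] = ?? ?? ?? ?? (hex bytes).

D0: mem[0x17..0x18] <- [42 64]
D1: mem[0x11..0x15] <- [3e 5e c6 0e 9b]
D2: mem[0x02..0x06] <- [9f 0c 84 b4 9e]
D3: mem[0x04..0x0b] <- [5e c6 0e 9b ae 42 64 ea]
query mem[0x04]=0x5e, mem[0x16]=0xae, mem[0x15]=0x9b, mem[0x09]=0x42

MEM[0x04,0x16,0x15,0x09] = 5e ae 9b 42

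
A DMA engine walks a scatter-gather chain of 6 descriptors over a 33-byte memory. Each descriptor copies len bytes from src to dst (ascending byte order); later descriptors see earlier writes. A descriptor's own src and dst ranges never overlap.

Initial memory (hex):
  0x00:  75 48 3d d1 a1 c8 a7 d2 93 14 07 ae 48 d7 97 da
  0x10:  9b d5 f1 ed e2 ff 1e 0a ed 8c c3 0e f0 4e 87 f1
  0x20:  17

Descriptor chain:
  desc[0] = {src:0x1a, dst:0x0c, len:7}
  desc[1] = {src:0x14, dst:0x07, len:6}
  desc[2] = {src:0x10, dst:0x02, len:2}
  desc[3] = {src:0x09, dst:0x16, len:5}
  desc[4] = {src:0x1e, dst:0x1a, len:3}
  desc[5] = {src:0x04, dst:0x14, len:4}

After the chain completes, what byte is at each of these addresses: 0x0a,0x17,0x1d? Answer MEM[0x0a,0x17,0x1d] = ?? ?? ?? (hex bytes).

MEM[0x0a,0x17,0x1d] = 0a e2 4e

  after D0: wrote 7B at 0x0c = c30ef04e87f117
  after D1: wrote 6B at 0x07 = e2ff1e0aed8c
  after D2: wrote 2B at 0x02 = 87f1
  after D3: wrote 5B at 0x16 = 1e0aed8c0e
  after D4: wrote 3B at 0x1a = 87f117
  after D5: wrote 4B at 0x14 = a1c8a7e2
query mem[0x0a]=0x0a, mem[0x17]=0xe2, mem[0x1d]=0x4e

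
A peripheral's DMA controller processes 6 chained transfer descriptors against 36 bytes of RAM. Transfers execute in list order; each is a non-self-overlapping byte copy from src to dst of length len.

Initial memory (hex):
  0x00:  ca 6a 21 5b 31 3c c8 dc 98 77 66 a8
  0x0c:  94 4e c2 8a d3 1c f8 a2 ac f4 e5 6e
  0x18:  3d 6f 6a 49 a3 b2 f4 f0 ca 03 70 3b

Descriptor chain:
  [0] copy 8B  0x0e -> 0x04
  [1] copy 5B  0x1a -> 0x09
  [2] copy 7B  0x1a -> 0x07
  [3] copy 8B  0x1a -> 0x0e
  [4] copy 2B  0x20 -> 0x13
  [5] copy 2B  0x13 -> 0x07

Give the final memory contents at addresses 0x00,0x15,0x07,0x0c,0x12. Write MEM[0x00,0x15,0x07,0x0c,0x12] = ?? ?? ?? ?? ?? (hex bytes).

MEM[0x00,0x15,0x07,0x0c,0x12] = ca 03 ca f0 f4

#0 dst[0x04+8] := {0xc2,0x8a,0xd3,0x1c,0xf8,0xa2,0xac,0xf4}
#1 dst[0x09+5] := {0x6a,0x49,0xa3,0xb2,0xf4}
#2 dst[0x07+7] := {0x6a,0x49,0xa3,0xb2,0xf4,0xf0,0xca}
#3 dst[0x0e+8] := {0x6a,0x49,0xa3,0xb2,0xf4,0xf0,0xca,0x03}
#4 dst[0x13+2] := {0xca,0x03}
#5 dst[0x07+2] := {0xca,0x03}
query mem[0x00]=0xca, mem[0x15]=0x03, mem[0x07]=0xca, mem[0x0c]=0xf0, mem[0x12]=0xf4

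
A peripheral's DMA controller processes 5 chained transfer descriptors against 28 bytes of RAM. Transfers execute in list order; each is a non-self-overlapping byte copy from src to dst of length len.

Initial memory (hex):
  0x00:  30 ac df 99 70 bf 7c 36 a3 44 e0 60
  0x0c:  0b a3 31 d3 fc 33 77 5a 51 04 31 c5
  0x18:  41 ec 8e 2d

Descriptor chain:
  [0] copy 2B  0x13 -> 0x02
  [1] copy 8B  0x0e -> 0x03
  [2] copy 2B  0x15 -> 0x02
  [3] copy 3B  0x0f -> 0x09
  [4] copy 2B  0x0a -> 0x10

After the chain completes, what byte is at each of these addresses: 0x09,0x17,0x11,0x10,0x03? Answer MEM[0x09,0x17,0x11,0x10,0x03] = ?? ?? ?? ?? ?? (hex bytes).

MEM[0x09,0x17,0x11,0x10,0x03] = d3 c5 33 fc 31

#0 dst[0x02+2] := {0x5a,0x51}
#1 dst[0x03+8] := {0x31,0xd3,0xfc,0x33,0x77,0x5a,0x51,0x04}
#2 dst[0x02+2] := {0x04,0x31}
#3 dst[0x09+3] := {0xd3,0xfc,0x33}
#4 dst[0x10+2] := {0xfc,0x33}
query mem[0x09]=0xd3, mem[0x17]=0xc5, mem[0x11]=0x33, mem[0x10]=0xfc, mem[0x03]=0x31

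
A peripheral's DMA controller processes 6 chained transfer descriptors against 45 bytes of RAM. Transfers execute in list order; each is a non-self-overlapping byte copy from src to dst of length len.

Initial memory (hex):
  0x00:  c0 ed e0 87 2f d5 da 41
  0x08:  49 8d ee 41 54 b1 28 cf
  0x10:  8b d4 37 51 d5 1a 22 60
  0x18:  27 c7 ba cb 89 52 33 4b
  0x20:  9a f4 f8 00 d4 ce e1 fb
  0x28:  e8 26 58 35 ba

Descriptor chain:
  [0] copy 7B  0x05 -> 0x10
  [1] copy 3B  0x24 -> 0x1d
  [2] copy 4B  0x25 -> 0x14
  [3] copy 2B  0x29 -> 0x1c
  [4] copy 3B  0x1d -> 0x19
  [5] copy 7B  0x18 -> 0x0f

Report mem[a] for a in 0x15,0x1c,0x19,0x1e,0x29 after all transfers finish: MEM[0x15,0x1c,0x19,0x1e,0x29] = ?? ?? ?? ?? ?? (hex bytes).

MEM[0x15,0x1c,0x19,0x1e,0x29] = ce 26 58 ce 26

[0] 0x05->0x10 len=7 : d5 da 41 49 8d ee 41
[1] 0x24->0x1d len=3 : d4 ce e1
[2] 0x25->0x14 len=4 : ce e1 fb e8
[3] 0x29->0x1c len=2 : 26 58
[4] 0x1d->0x19 len=3 : 58 ce e1
[5] 0x18->0x0f len=7 : 27 58 ce e1 26 58 ce
query mem[0x15]=0xce, mem[0x1c]=0x26, mem[0x19]=0x58, mem[0x1e]=0xce, mem[0x29]=0x26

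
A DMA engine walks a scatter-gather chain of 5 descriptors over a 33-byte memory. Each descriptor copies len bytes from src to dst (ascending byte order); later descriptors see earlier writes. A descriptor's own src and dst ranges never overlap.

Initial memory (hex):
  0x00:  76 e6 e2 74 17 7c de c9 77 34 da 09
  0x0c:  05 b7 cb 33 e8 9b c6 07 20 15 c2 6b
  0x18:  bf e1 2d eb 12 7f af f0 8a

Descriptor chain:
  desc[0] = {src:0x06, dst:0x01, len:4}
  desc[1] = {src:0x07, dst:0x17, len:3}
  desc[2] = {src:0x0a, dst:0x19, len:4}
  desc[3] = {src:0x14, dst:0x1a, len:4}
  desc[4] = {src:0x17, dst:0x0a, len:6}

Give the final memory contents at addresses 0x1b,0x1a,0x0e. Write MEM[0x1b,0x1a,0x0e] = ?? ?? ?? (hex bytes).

[0] 0x06->0x01 len=4 : de c9 77 34
[1] 0x07->0x17 len=3 : c9 77 34
[2] 0x0a->0x19 len=4 : da 09 05 b7
[3] 0x14->0x1a len=4 : 20 15 c2 c9
[4] 0x17->0x0a len=6 : c9 77 da 20 15 c2
query mem[0x1b]=0x15, mem[0x1a]=0x20, mem[0x0e]=0x15

MEM[0x1b,0x1a,0x0e] = 15 20 15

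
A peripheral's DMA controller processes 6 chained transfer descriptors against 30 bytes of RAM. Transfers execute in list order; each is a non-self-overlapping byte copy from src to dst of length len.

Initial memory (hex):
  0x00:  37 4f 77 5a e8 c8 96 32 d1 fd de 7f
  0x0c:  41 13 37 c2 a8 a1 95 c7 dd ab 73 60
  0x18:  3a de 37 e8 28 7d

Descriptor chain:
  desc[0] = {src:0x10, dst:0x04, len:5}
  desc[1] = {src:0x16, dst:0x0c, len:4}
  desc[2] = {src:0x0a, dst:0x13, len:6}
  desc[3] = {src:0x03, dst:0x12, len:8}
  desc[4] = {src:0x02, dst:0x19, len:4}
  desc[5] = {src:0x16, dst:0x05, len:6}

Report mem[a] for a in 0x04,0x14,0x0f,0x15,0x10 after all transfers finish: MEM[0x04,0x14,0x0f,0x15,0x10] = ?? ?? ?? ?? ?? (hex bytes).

MEM[0x04,0x14,0x0f,0x15,0x10] = a8 a1 de 95 a8

[0] 0x10->0x04 len=5 : a8 a1 95 c7 dd
[1] 0x16->0x0c len=4 : 73 60 3a de
[2] 0x0a->0x13 len=6 : de 7f 73 60 3a de
[3] 0x03->0x12 len=8 : 5a a8 a1 95 c7 dd fd de
[4] 0x02->0x19 len=4 : 77 5a a8 a1
[5] 0x16->0x05 len=6 : c7 dd fd 77 5a a8
query mem[0x04]=0xa8, mem[0x14]=0xa1, mem[0x0f]=0xde, mem[0x15]=0x95, mem[0x10]=0xa8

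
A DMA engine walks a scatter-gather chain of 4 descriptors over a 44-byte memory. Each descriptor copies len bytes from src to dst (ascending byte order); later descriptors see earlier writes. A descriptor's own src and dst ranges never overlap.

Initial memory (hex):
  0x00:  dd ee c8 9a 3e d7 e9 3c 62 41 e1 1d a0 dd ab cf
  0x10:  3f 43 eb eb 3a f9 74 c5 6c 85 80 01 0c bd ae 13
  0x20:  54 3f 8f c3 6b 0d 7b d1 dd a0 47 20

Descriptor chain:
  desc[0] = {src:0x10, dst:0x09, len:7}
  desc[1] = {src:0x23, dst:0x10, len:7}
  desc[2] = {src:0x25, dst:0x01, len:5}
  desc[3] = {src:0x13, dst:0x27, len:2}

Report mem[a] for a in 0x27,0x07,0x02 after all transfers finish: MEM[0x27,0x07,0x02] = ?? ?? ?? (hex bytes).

MEM[0x27,0x07,0x02] = 7b 3c 7b

D0: mem[0x09..0x0f] <- [3f 43 eb eb 3a f9 74]
D1: mem[0x10..0x16] <- [c3 6b 0d 7b d1 dd a0]
D2: mem[0x01..0x05] <- [0d 7b d1 dd a0]
D3: mem[0x27..0x28] <- [7b d1]
query mem[0x27]=0x7b, mem[0x07]=0x3c, mem[0x02]=0x7b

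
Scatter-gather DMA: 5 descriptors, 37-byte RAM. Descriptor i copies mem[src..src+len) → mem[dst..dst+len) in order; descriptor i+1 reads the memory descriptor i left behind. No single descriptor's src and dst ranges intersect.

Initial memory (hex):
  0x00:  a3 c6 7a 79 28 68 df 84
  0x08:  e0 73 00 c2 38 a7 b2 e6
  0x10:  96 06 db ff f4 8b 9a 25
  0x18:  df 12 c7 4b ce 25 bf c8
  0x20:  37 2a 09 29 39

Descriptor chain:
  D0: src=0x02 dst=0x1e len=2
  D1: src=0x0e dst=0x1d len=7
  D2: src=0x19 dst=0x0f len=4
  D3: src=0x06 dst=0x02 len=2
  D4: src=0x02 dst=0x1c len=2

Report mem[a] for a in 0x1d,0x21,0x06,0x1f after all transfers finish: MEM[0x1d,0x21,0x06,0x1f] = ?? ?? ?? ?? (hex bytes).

MEM[0x1d,0x21,0x06,0x1f] = 84 db df 96

D0: mem[0x1e..0x1f] <- [7a 79]
D1: mem[0x1d..0x23] <- [b2 e6 96 06 db ff f4]
D2: mem[0x0f..0x12] <- [12 c7 4b ce]
D3: mem[0x02..0x03] <- [df 84]
D4: mem[0x1c..0x1d] <- [df 84]
query mem[0x1d]=0x84, mem[0x21]=0xdb, mem[0x06]=0xdf, mem[0x1f]=0x96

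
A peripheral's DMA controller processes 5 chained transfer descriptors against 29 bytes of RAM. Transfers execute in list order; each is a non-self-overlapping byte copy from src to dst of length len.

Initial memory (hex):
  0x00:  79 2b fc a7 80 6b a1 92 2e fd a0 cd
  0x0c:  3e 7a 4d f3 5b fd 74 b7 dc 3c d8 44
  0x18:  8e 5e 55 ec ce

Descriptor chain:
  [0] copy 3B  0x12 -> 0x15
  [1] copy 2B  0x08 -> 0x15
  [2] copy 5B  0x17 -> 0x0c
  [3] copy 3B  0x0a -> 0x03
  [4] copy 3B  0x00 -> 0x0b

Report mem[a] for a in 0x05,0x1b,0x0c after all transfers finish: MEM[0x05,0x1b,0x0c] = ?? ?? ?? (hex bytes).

[0] 0x12->0x15 len=3 : 74 b7 dc
[1] 0x08->0x15 len=2 : 2e fd
[2] 0x17->0x0c len=5 : dc 8e 5e 55 ec
[3] 0x0a->0x03 len=3 : a0 cd dc
[4] 0x00->0x0b len=3 : 79 2b fc
query mem[0x05]=0xdc, mem[0x1b]=0xec, mem[0x0c]=0x2b

MEM[0x05,0x1b,0x0c] = dc ec 2b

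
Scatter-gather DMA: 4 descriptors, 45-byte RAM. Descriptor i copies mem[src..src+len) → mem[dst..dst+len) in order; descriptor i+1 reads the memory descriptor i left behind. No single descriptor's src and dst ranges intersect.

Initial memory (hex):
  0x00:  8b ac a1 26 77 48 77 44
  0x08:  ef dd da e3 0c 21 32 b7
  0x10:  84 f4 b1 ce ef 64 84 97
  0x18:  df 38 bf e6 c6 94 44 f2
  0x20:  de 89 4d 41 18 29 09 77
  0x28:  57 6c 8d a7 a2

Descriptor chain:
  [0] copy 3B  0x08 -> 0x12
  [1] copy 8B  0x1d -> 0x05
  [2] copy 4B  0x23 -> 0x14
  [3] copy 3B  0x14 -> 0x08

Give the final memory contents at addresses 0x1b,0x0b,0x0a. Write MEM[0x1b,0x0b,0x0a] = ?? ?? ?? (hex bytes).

  after D0: wrote 3B at 0x12 = efddda
  after D1: wrote 8B at 0x05 = 9444f2de894d4118
  after D2: wrote 4B at 0x14 = 41182909
  after D3: wrote 3B at 0x08 = 411829
query mem[0x1b]=0xe6, mem[0x0b]=0x41, mem[0x0a]=0x29

MEM[0x1b,0x0b,0x0a] = e6 41 29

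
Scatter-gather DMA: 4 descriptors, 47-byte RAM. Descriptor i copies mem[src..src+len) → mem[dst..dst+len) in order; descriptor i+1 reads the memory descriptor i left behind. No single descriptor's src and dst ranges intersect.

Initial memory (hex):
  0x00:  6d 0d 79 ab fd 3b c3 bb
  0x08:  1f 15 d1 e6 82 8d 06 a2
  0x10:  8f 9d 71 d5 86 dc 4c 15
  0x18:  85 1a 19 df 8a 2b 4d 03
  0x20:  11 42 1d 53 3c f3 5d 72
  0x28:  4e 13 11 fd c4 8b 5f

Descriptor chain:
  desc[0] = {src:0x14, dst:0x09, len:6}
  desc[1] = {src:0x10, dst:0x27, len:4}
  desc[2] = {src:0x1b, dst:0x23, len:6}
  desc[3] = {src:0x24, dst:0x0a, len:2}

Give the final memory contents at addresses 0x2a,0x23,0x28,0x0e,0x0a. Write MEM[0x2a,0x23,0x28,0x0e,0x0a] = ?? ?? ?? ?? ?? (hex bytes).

D0: mem[0x09..0x0e] <- [86 dc 4c 15 85 1a]
D1: mem[0x27..0x2a] <- [8f 9d 71 d5]
D2: mem[0x23..0x28] <- [df 8a 2b 4d 03 11]
D3: mem[0x0a..0x0b] <- [8a 2b]
query mem[0x2a]=0xd5, mem[0x23]=0xdf, mem[0x28]=0x11, mem[0x0e]=0x1a, mem[0x0a]=0x8a

MEM[0x2a,0x23,0x28,0x0e,0x0a] = d5 df 11 1a 8a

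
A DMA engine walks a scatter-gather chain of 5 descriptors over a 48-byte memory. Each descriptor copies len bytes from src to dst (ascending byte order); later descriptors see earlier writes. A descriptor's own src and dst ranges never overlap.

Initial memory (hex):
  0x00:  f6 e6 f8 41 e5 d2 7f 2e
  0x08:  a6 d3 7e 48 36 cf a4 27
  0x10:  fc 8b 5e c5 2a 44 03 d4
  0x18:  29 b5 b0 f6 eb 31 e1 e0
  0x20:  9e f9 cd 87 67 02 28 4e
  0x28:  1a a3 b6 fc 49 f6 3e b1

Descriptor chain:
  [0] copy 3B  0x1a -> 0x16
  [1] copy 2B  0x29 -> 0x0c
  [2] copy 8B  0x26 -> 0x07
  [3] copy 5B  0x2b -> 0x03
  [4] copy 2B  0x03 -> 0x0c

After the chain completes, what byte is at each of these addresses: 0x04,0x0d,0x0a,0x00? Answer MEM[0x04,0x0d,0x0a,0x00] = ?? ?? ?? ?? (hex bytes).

MEM[0x04,0x0d,0x0a,0x00] = 49 49 a3 f6

#0 dst[0x16+3] := {0xb0,0xf6,0xeb}
#1 dst[0x0c+2] := {0xa3,0xb6}
#2 dst[0x07+8] := {0x28,0x4e,0x1a,0xa3,0xb6,0xfc,0x49,0xf6}
#3 dst[0x03+5] := {0xfc,0x49,0xf6,0x3e,0xb1}
#4 dst[0x0c+2] := {0xfc,0x49}
query mem[0x04]=0x49, mem[0x0d]=0x49, mem[0x0a]=0xa3, mem[0x00]=0xf6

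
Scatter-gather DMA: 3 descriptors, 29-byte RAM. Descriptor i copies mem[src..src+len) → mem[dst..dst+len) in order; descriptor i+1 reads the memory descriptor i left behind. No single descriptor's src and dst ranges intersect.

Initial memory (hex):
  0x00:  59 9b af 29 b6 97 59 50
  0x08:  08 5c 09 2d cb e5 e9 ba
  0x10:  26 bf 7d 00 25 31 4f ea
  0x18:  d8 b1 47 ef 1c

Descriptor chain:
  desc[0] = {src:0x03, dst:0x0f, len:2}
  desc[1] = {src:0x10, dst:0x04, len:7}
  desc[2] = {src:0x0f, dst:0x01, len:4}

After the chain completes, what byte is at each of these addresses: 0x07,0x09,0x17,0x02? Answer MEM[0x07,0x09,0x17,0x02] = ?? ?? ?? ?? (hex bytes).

#0 dst[0x0f+2] := {0x29,0xb6}
#1 dst[0x04+7] := {0xb6,0xbf,0x7d,0x00,0x25,0x31,0x4f}
#2 dst[0x01+4] := {0x29,0xb6,0xbf,0x7d}
query mem[0x07]=0x00, mem[0x09]=0x31, mem[0x17]=0xea, mem[0x02]=0xb6

MEM[0x07,0x09,0x17,0x02] = 00 31 ea b6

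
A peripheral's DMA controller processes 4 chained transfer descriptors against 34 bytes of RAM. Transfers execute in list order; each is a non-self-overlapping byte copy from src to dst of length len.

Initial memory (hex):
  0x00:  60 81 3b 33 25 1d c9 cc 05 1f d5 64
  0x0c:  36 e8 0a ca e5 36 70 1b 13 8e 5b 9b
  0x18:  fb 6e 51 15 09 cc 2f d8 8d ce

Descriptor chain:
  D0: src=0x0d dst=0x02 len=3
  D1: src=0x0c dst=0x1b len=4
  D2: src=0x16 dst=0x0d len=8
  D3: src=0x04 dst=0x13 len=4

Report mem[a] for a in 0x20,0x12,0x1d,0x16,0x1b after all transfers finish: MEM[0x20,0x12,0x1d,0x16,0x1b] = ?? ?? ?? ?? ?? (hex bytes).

MEM[0x20,0x12,0x1d,0x16,0x1b] = 8d 36 0a cc 36

D0: mem[0x02..0x04] <- [e8 0a ca]
D1: mem[0x1b..0x1e] <- [36 e8 0a ca]
D2: mem[0x0d..0x14] <- [5b 9b fb 6e 51 36 e8 0a]
D3: mem[0x13..0x16] <- [ca 1d c9 cc]
query mem[0x20]=0x8d, mem[0x12]=0x36, mem[0x1d]=0x0a, mem[0x16]=0xcc, mem[0x1b]=0x36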